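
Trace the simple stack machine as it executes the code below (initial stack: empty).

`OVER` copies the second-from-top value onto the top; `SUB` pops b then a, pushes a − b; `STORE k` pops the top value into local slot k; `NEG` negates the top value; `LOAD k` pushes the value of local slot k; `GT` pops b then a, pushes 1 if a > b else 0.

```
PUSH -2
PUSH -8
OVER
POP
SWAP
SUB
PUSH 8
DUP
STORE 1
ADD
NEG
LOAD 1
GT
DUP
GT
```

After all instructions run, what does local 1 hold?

PUSH -2 -> -2
PUSH -8 -> -2 -8
OVER    -> -2 -8 -2
POP     -> -2 -8
SWAP    -> -8 -2
SUB     -> -6
PUSH 8  -> -6 8
DUP     -> -6 8 8
STORE 1 -> -6 8
ADD     -> 2
NEG     -> -2
LOAD 1  -> -2 8
GT      -> 0
DUP     -> 0 0
GT      -> 0

8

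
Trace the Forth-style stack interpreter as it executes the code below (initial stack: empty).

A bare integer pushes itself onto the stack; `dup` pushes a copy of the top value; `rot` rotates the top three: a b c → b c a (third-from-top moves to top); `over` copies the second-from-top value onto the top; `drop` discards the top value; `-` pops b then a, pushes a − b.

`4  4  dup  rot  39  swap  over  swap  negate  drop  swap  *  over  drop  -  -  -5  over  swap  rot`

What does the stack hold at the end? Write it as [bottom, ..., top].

[1521, -5, 1521]

4      -> 4
4      -> 4 4
dup    -> 4 4 4
rot    -> 4 4 4
39     -> 4 4 4 39
swap   -> 4 4 39 4
over   -> 4 4 39 4 39
swap   -> 4 4 39 39 4
negate -> 4 4 39 39 -4
drop   -> 4 4 39 39
swap   -> 4 4 39 39
*      -> 4 4 1521
over   -> 4 4 1521 4
drop   -> 4 4 1521
-      -> 4 -1517
-      -> 1521
-5     -> 1521 -5
over   -> 1521 -5 1521
swap   -> 1521 1521 -5
rot    -> 1521 -5 1521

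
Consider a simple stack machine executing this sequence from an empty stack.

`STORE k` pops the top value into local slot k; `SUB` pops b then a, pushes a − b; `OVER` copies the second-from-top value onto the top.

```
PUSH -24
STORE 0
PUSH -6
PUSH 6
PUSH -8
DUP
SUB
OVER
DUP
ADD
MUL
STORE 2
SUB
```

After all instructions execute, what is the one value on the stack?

-12

PUSH -24 : [-24]
STORE 0  : []
PUSH -6  : [-6]
PUSH 6   : [-6, 6]
PUSH -8  : [-6, 6, -8]
DUP      : [-6, 6, -8, -8]
SUB      : [-6, 6, 0]
OVER     : [-6, 6, 0, 6]
DUP      : [-6, 6, 0, 6, 6]
ADD      : [-6, 6, 0, 12]
MUL      : [-6, 6, 0]
STORE 2  : [-6, 6]
SUB      : [-12]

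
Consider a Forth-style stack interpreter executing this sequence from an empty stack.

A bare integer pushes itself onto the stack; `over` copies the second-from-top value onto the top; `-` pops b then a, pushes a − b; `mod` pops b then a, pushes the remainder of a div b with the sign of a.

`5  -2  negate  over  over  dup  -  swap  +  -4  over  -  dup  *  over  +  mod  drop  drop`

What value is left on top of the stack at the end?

5       [5]
-2      [5, -2]
negate  [5, 2]
over    [5, 2, 5]
over    [5, 2, 5, 2]
dup     [5, 2, 5, 2, 2]
-       [5, 2, 5, 0]
swap    [5, 2, 0, 5]
+       [5, 2, 5]
-4      [5, 2, 5, -4]
over    [5, 2, 5, -4, 5]
-       [5, 2, 5, -9]
dup     [5, 2, 5, -9, -9]
*       [5, 2, 5, 81]
over    [5, 2, 5, 81, 5]
+       [5, 2, 5, 86]
mod     [5, 2, 5]
drop    [5, 2]
drop    [5]

5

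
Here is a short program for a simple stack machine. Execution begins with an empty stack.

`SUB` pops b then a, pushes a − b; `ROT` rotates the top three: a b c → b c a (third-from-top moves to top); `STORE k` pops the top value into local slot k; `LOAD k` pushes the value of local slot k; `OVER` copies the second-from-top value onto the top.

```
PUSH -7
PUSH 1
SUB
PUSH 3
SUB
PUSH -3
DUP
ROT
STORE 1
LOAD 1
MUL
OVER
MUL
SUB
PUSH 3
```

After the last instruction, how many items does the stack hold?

PUSH -7 : [-7]
PUSH 1  : [-7, 1]
SUB     : [-8]
PUSH 3  : [-8, 3]
SUB     : [-11]
PUSH -3 : [-11, -3]
DUP     : [-11, -3, -3]
ROT     : [-3, -3, -11]
STORE 1 : [-3, -3]
LOAD 1  : [-3, -3, -11]
MUL     : [-3, 33]
OVER    : [-3, 33, -3]
MUL     : [-3, -99]
SUB     : [96]
PUSH 3  : [96, 3]

2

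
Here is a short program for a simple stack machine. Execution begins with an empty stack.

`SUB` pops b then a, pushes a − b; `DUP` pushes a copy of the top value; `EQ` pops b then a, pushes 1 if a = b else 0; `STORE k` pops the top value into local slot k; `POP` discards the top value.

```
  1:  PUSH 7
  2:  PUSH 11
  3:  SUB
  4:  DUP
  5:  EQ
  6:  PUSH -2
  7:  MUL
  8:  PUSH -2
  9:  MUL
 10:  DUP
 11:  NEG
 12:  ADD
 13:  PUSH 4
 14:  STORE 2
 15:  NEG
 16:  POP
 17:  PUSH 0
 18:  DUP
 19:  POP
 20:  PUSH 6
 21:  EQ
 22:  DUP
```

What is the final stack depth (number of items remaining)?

2

PUSH 7  → 7
PUSH 11 → 7 11
SUB     → -4
DUP     → -4 -4
EQ      → 1
PUSH -2 → 1 -2
MUL     → -2
PUSH -2 → -2 -2
MUL     → 4
DUP     → 4 4
NEG     → 4 -4
ADD     → 0
PUSH 4  → 0 4
STORE 2 → 0
NEG     → 0
POP     → (empty)
PUSH 0  → 0
DUP     → 0 0
POP     → 0
PUSH 6  → 0 6
EQ      → 0
DUP     → 0 0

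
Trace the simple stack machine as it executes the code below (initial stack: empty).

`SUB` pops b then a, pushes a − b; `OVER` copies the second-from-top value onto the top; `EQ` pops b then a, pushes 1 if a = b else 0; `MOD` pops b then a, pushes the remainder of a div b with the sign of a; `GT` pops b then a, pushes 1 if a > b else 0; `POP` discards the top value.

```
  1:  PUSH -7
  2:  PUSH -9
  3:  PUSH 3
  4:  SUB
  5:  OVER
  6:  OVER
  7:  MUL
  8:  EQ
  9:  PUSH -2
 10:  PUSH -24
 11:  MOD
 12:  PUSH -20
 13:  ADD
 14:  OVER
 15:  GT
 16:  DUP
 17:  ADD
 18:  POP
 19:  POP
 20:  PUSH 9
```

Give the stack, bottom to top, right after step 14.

PUSH -7  -> -7
PUSH -9  -> -7 -9
PUSH 3   -> -7 -9 3
SUB      -> -7 -12
OVER     -> -7 -12 -7
OVER     -> -7 -12 -7 -12
MUL      -> -7 -12 84
EQ       -> -7 0
PUSH -2  -> -7 0 -2
PUSH -24 -> -7 0 -2 -24
MOD      -> -7 0 -2
PUSH -20 -> -7 0 -2 -20
ADD      -> -7 0 -22
OVER     -> -7 0 -22 0

[-7, 0, -22, 0]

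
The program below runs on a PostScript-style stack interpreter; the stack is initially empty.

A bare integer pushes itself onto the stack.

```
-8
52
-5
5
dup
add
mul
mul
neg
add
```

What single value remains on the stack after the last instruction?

-8  → [-8]
52  → [-8, 52]
-5  → [-8, 52, -5]
5   → [-8, 52, -5, 5]
dup → [-8, 52, -5, 5, 5]
add → [-8, 52, -5, 10]
mul → [-8, 52, -50]
mul → [-8, -2600]
neg → [-8, 2600]
add → [2592]

2592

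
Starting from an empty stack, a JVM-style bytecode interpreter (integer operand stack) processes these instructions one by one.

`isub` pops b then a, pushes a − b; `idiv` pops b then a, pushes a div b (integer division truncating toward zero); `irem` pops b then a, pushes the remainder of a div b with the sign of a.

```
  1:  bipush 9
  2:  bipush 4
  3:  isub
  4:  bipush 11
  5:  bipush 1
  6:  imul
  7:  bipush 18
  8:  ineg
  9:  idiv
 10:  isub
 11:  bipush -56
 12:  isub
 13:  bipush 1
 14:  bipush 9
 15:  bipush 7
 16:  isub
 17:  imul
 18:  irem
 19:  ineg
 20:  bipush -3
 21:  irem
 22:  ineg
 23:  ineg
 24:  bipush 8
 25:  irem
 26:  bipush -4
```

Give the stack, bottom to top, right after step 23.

bipush 9   -> [9]
bipush 4   -> [9, 4]
isub       -> [5]
bipush 11  -> [5, 11]
bipush 1   -> [5, 11, 1]
imul       -> [5, 11]
bipush 18  -> [5, 11, 18]
ineg       -> [5, 11, -18]
idiv       -> [5, 0]
isub       -> [5]
bipush -56 -> [5, -56]
isub       -> [61]
bipush 1   -> [61, 1]
bipush 9   -> [61, 1, 9]
bipush 7   -> [61, 1, 9, 7]
isub       -> [61, 1, 2]
imul       -> [61, 2]
irem       -> [1]
ineg       -> [-1]
bipush -3  -> [-1, -3]
irem       -> [-1]
ineg       -> [1]
ineg       -> [-1]

[-1]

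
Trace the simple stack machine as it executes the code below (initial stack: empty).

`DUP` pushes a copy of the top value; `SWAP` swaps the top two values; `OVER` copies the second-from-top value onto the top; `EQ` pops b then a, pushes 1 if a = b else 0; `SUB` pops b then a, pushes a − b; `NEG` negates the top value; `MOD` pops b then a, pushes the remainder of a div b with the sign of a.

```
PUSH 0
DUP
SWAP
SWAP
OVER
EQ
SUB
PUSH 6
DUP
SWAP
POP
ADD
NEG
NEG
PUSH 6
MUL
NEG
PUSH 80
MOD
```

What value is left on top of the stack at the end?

PUSH 0  -> [0]
DUP     -> [0, 0]
SWAP    -> [0, 0]
SWAP    -> [0, 0]
OVER    -> [0, 0, 0]
EQ      -> [0, 1]
SUB     -> [-1]
PUSH 6  -> [-1, 6]
DUP     -> [-1, 6, 6]
SWAP    -> [-1, 6, 6]
POP     -> [-1, 6]
ADD     -> [5]
NEG     -> [-5]
NEG     -> [5]
PUSH 6  -> [5, 6]
MUL     -> [30]
NEG     -> [-30]
PUSH 80 -> [-30, 80]
MOD     -> [-30]

-30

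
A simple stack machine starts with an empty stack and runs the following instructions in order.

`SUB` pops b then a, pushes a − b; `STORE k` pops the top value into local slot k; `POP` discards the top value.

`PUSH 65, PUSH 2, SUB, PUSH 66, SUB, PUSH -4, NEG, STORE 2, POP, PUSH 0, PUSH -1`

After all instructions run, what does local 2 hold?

4

PUSH 65 -> 65
PUSH 2  -> 65 2
SUB     -> 63
PUSH 66 -> 63 66
SUB     -> -3
PUSH -4 -> -3 -4
NEG     -> -3 4
STORE 2 -> -3
POP     -> (empty)
PUSH 0  -> 0
PUSH -1 -> 0 -1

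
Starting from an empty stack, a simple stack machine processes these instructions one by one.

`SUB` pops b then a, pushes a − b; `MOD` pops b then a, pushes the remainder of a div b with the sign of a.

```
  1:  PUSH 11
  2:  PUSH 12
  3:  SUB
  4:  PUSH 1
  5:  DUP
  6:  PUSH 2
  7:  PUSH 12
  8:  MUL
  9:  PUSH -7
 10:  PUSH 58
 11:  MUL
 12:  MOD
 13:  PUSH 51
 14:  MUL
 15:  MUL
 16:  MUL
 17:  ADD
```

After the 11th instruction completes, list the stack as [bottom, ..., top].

[-1, 1, 1, 24, -406]

PUSH 11 → [11]
PUSH 12 → [11, 12]
SUB     → [-1]
PUSH 1  → [-1, 1]
DUP     → [-1, 1, 1]
PUSH 2  → [-1, 1, 1, 2]
PUSH 12 → [-1, 1, 1, 2, 12]
MUL     → [-1, 1, 1, 24]
PUSH -7 → [-1, 1, 1, 24, -7]
PUSH 58 → [-1, 1, 1, 24, -7, 58]
MUL     → [-1, 1, 1, 24, -406]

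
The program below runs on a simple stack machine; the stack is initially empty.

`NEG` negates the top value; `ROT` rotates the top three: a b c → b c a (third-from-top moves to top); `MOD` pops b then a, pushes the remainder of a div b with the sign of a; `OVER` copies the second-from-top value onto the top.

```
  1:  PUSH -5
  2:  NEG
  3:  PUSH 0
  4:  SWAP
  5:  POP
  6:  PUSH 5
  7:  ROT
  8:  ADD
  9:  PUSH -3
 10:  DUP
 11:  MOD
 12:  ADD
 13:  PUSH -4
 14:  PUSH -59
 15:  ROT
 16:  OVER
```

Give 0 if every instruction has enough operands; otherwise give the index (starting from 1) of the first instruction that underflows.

PUSH -5 → -5
NEG     → 5
PUSH 0  → 5 0
SWAP    → 0 5
POP     → 0
PUSH 5  → 0 5
ROT  — needs 3 operands, stack has 2 → underflow

7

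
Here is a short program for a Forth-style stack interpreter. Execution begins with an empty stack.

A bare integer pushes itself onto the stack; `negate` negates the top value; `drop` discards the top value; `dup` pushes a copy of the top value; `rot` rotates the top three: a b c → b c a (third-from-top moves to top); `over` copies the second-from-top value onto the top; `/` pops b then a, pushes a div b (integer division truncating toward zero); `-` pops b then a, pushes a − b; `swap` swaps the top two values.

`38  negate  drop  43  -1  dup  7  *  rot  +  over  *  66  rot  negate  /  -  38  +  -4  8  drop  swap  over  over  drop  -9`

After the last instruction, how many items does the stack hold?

38     → [38]
negate → [-38]
drop   → []
43     → [43]
-1     → [43, -1]
dup    → [43, -1, -1]
7      → [43, -1, -1, 7]
*      → [43, -1, -7]
rot    → [-1, -7, 43]
+      → [-1, 36]
over   → [-1, 36, -1]
*      → [-1, -36]
66     → [-1, -36, 66]
rot    → [-36, 66, -1]
negate → [-36, 66, 1]
/      → [-36, 66]
-      → [-102]
38     → [-102, 38]
+      → [-64]
-4     → [-64, -4]
8      → [-64, -4, 8]
drop   → [-64, -4]
swap   → [-4, -64]
over   → [-4, -64, -4]
over   → [-4, -64, -4, -64]
drop   → [-4, -64, -4]
-9     → [-4, -64, -4, -9]

4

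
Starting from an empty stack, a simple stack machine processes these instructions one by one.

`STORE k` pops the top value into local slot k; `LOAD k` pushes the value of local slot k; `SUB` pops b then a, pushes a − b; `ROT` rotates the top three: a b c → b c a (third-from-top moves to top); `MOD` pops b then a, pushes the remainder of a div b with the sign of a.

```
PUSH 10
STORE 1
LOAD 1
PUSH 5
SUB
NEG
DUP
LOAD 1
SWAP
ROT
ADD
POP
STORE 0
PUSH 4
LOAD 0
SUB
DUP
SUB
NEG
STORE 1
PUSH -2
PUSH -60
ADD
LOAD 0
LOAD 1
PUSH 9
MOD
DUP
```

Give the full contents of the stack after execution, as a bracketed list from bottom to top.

[-62, 10, 0, 0]

PUSH 10   [10]
STORE 1   []
LOAD 1    [10]
PUSH 5    [10, 5]
SUB       [5]
NEG       [-5]
DUP       [-5, -5]
LOAD 1    [-5, -5, 10]
SWAP      [-5, 10, -5]
ROT       [10, -5, -5]
ADD       [10, -10]
POP       [10]
STORE 0   []
PUSH 4    [4]
LOAD 0    [4, 10]
SUB       [-6]
DUP       [-6, -6]
SUB       [0]
NEG       [0]
STORE 1   []
PUSH -2   [-2]
PUSH -60  [-2, -60]
ADD       [-62]
LOAD 0    [-62, 10]
LOAD 1    [-62, 10, 0]
PUSH 9    [-62, 10, 0, 9]
MOD       [-62, 10, 0]
DUP       [-62, 10, 0, 0]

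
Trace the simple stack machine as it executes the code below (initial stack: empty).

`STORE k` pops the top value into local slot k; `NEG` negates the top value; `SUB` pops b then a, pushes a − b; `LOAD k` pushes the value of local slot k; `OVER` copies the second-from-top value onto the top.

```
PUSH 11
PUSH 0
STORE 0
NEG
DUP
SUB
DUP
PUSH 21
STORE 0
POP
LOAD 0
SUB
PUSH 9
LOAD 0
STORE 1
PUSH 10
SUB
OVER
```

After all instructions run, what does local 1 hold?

21

PUSH 11 -> 11
PUSH 0  -> 11 0
STORE 0 -> 11
NEG     -> -11
DUP     -> -11 -11
SUB     -> 0
DUP     -> 0 0
PUSH 21 -> 0 0 21
STORE 0 -> 0 0
POP     -> 0
LOAD 0  -> 0 21
SUB     -> -21
PUSH 9  -> -21 9
LOAD 0  -> -21 9 21
STORE 1 -> -21 9
PUSH 10 -> -21 9 10
SUB     -> -21 -1
OVER    -> -21 -1 -21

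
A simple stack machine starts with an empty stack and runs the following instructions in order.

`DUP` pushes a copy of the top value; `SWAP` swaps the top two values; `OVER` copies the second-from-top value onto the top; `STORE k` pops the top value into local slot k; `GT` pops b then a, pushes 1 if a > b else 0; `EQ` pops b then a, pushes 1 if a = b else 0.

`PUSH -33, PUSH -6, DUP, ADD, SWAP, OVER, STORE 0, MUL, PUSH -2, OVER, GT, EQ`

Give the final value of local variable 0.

PUSH -33 : [-33]
PUSH -6  : [-33, -6]
DUP      : [-33, -6, -6]
ADD      : [-33, -12]
SWAP     : [-12, -33]
OVER     : [-12, -33, -12]
STORE 0  : [-12, -33]
MUL      : [396]
PUSH -2  : [396, -2]
OVER     : [396, -2, 396]
GT       : [396, 0]
EQ       : [0]

-12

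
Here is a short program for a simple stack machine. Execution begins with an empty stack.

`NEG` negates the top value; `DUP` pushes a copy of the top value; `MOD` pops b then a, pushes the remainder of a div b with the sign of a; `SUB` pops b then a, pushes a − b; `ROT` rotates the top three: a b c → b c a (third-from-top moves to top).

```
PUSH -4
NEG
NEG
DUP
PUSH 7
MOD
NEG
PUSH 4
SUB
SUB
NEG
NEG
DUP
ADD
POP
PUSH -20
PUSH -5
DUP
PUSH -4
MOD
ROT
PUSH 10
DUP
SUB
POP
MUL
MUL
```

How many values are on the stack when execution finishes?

PUSH -4  → [-4]
NEG      → [4]
NEG      → [-4]
DUP      → [-4, -4]
PUSH 7   → [-4, -4, 7]
MOD      → [-4, -4]
NEG      → [-4, 4]
PUSH 4   → [-4, 4, 4]
SUB      → [-4, 0]
SUB      → [-4]
NEG      → [4]
NEG      → [-4]
DUP      → [-4, -4]
ADD      → [-8]
POP      → []
PUSH -20 → [-20]
PUSH -5  → [-20, -5]
DUP      → [-20, -5, -5]
PUSH -4  → [-20, -5, -5, -4]
MOD      → [-20, -5, -1]
ROT      → [-5, -1, -20]
PUSH 10  → [-5, -1, -20, 10]
DUP      → [-5, -1, -20, 10, 10]
SUB      → [-5, -1, -20, 0]
POP      → [-5, -1, -20]
MUL      → [-5, 20]
MUL      → [-100]

1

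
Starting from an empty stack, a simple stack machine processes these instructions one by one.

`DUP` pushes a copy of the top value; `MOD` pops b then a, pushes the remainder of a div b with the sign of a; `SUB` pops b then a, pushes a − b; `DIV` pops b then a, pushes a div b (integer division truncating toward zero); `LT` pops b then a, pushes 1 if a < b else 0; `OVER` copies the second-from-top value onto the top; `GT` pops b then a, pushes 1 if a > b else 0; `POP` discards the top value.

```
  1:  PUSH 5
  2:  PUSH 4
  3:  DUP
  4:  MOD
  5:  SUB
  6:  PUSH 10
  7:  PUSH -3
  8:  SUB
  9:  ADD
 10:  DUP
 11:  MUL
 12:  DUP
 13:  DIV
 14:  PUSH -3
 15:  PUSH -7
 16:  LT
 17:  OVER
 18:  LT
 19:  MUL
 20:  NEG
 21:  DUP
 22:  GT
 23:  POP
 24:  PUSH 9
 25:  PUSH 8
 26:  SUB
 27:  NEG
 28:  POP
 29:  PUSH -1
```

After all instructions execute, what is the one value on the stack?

PUSH 5   [5]
PUSH 4   [5, 4]
DUP      [5, 4, 4]
MOD      [5, 0]
SUB      [5]
PUSH 10  [5, 10]
PUSH -3  [5, 10, -3]
SUB      [5, 13]
ADD      [18]
DUP      [18, 18]
MUL      [324]
DUP      [324, 324]
DIV      [1]
PUSH -3  [1, -3]
PUSH -7  [1, -3, -7]
LT       [1, 0]
OVER     [1, 0, 1]
LT       [1, 1]
MUL      [1]
NEG      [-1]
DUP      [-1, -1]
GT       [0]
POP      []
PUSH 9   [9]
PUSH 8   [9, 8]
SUB      [1]
NEG      [-1]
POP      []
PUSH -1  [-1]

-1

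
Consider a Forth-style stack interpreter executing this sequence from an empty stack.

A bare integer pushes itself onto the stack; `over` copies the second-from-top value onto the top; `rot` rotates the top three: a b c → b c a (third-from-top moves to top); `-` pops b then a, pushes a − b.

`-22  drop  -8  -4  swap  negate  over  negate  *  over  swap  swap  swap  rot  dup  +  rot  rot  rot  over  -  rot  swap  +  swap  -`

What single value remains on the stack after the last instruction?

-76

-22    -> [-22]
drop   -> []
-8     -> [-8]
-4     -> [-8, -4]
swap   -> [-4, -8]
negate -> [-4, 8]
over   -> [-4, 8, -4]
negate -> [-4, 8, 4]
*      -> [-4, 32]
over   -> [-4, 32, -4]
swap   -> [-4, -4, 32]
swap   -> [-4, 32, -4]
swap   -> [-4, -4, 32]
rot    -> [-4, 32, -4]
dup    -> [-4, 32, -4, -4]
+      -> [-4, 32, -8]
rot    -> [32, -8, -4]
rot    -> [-8, -4, 32]
rot    -> [-4, 32, -8]
over   -> [-4, 32, -8, 32]
-      -> [-4, 32, -40]
rot    -> [32, -40, -4]
swap   -> [32, -4, -40]
+      -> [32, -44]
swap   -> [-44, 32]
-      -> [-76]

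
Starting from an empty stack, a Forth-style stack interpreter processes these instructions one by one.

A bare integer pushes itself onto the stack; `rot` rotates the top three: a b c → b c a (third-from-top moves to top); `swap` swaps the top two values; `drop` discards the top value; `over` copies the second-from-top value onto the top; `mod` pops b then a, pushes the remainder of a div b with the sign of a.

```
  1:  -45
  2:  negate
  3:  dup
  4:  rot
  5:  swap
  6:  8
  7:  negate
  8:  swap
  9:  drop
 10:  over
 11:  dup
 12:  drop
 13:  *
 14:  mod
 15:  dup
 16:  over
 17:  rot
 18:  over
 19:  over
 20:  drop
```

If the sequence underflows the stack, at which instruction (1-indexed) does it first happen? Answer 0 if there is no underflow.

4

-45    → -45
negate → 45
dup    → 45 45
rot  — needs 3 operands, stack has 2 → underflow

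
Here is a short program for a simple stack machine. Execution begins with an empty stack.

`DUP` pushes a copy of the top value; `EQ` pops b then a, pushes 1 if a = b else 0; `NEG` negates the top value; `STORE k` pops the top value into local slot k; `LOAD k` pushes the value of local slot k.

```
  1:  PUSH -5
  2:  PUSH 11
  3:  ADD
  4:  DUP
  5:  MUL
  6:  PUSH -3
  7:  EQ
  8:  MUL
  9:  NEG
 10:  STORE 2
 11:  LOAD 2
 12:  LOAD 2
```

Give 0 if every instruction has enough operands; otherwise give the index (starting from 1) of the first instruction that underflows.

8

PUSH -5 → -5
PUSH 11 → -5 11
ADD     → 6
DUP     → 6 6
MUL     → 36
PUSH -3 → 36 -3
EQ      → 0
MUL  — needs 2 operands, stack has 1 → underflow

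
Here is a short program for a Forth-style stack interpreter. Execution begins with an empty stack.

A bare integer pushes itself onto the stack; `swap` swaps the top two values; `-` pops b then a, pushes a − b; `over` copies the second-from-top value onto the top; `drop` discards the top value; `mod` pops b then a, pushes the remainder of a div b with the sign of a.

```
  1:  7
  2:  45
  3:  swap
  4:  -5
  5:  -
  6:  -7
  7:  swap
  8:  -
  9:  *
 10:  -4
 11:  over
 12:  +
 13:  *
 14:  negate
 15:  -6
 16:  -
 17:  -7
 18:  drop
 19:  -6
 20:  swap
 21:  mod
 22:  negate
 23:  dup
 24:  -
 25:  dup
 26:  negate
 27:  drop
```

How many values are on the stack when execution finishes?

7       [7]
45      [7, 45]
swap    [45, 7]
-5      [45, 7, -5]
-       [45, 12]
-7      [45, 12, -7]
swap    [45, -7, 12]
-       [45, -19]
*       [-855]
-4      [-855, -4]
over    [-855, -4, -855]
+       [-855, -859]
*       [734445]
negate  [-734445]
-6      [-734445, -6]
-       [-734439]
-7      [-734439, -7]
drop    [-734439]
-6      [-734439, -6]
swap    [-6, -734439]
mod     [-6]
negate  [6]
dup     [6, 6]
-       [0]
dup     [0, 0]
negate  [0, 0]
drop    [0]

1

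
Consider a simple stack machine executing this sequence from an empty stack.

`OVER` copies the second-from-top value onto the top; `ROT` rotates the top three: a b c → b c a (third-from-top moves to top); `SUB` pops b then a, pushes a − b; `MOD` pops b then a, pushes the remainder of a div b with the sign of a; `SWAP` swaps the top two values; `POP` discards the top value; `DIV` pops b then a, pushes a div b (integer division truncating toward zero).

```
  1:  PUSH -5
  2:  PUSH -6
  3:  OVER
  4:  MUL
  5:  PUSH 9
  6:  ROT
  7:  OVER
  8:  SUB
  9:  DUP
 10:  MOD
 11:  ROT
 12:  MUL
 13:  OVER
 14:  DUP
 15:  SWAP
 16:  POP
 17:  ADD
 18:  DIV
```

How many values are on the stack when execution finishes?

1

PUSH -5 → [-5]
PUSH -6 → [-5, -6]
OVER    → [-5, -6, -5]
MUL     → [-5, 30]
PUSH 9  → [-5, 30, 9]
ROT     → [30, 9, -5]
OVER    → [30, 9, -5, 9]
SUB     → [30, 9, -14]
DUP     → [30, 9, -14, -14]
MOD     → [30, 9, 0]
ROT     → [9, 0, 30]
MUL     → [9, 0]
OVER    → [9, 0, 9]
DUP     → [9, 0, 9, 9]
SWAP    → [9, 0, 9, 9]
POP     → [9, 0, 9]
ADD     → [9, 9]
DIV     → [1]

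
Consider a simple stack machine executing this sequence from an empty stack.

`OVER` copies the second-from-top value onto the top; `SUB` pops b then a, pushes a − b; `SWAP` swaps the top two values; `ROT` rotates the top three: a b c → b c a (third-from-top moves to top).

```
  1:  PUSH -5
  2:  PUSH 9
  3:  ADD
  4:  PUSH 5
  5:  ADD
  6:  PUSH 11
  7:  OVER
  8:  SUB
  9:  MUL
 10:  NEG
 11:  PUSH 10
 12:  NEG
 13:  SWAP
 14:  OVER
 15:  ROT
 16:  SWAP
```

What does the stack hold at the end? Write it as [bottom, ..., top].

PUSH -5  -5
PUSH 9   -5 9
ADD      4
PUSH 5   4 5
ADD      9
PUSH 11  9 11
OVER     9 11 9
SUB      9 2
MUL      18
NEG      -18
PUSH 10  -18 10
NEG      -18 -10
SWAP     -10 -18
OVER     -10 -18 -10
ROT      -18 -10 -10
SWAP     -18 -10 -10

[-18, -10, -10]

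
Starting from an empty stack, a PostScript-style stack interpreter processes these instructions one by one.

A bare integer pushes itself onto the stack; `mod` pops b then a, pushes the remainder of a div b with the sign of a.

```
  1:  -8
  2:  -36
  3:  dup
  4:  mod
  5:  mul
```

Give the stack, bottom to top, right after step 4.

[-8, 0]

-8  → -8
-36 → -8 -36
dup → -8 -36 -36
mod → -8 0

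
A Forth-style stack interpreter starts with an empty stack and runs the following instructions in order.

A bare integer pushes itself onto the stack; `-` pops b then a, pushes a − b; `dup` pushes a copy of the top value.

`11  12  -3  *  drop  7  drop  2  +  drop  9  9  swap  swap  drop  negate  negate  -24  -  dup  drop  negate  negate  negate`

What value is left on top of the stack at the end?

-33

11     : 11
12     : 11 12
-3     : 11 12 -3
*      : 11 -36
drop   : 11
7      : 11 7
drop   : 11
2      : 11 2
+      : 13
drop   : (empty)
9      : 9
9      : 9 9
swap   : 9 9
swap   : 9 9
drop   : 9
negate : -9
negate : 9
-24    : 9 -24
-      : 33
dup    : 33 33
drop   : 33
negate : -33
negate : 33
negate : -33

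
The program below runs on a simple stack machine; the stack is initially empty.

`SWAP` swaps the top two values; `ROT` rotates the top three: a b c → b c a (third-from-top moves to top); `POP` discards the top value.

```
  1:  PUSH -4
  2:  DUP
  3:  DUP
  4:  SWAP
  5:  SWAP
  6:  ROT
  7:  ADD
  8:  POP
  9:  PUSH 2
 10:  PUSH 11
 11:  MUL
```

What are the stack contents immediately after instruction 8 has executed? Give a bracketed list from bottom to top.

PUSH -4 -> [-4]
DUP     -> [-4, -4]
DUP     -> [-4, -4, -4]
SWAP    -> [-4, -4, -4]
SWAP    -> [-4, -4, -4]
ROT     -> [-4, -4, -4]
ADD     -> [-4, -8]
POP     -> [-4]

[-4]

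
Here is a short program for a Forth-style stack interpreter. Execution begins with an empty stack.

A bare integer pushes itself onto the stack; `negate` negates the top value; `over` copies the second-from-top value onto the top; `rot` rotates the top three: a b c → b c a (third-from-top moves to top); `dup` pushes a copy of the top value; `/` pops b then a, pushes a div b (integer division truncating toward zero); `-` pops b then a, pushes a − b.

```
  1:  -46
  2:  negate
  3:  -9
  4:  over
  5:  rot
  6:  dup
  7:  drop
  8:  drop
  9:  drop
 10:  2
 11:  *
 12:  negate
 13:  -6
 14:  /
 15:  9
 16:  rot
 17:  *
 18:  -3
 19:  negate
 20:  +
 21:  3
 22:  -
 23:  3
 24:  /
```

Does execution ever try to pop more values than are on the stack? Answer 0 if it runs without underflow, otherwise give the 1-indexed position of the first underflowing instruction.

-46    -> -46
negate -> 46
-9     -> 46 -9
over   -> 46 -9 46
rot    -> -9 46 46
dup    -> -9 46 46 46
drop   -> -9 46 46
drop   -> -9 46
drop   -> -9
2      -> -9 2
*      -> -18
negate -> 18
-6     -> 18 -6
/      -> -3
9      -> -3 9
rot  — needs 3 operands, stack has 2 → underflow

16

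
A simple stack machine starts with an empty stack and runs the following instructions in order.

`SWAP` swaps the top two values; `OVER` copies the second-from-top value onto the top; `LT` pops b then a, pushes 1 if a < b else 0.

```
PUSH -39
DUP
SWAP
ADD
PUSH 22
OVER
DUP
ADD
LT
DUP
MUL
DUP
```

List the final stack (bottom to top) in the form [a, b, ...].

PUSH -39  -39
DUP       -39 -39
SWAP      -39 -39
ADD       -78
PUSH 22   -78 22
OVER      -78 22 -78
DUP       -78 22 -78 -78
ADD       -78 22 -156
LT        -78 0
DUP       -78 0 0
MUL       -78 0
DUP       -78 0 0

[-78, 0, 0]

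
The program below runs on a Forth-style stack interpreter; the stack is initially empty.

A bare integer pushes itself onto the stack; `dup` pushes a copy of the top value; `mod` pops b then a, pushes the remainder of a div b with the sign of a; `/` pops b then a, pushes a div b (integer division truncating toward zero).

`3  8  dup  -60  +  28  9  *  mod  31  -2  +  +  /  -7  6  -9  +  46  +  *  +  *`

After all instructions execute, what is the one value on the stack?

3   → [3]
8   → [3, 8]
dup → [3, 8, 8]
-60 → [3, 8, 8, -60]
+   → [3, 8, -52]
28  → [3, 8, -52, 28]
9   → [3, 8, -52, 28, 9]
*   → [3, 8, -52, 252]
mod → [3, 8, -52]
31  → [3, 8, -52, 31]
-2  → [3, 8, -52, 31, -2]
+   → [3, 8, -52, 29]
+   → [3, 8, -23]
/   → [3, 0]
-7  → [3, 0, -7]
6   → [3, 0, -7, 6]
-9  → [3, 0, -7, 6, -9]
+   → [3, 0, -7, -3]
46  → [3, 0, -7, -3, 46]
+   → [3, 0, -7, 43]
*   → [3, 0, -301]
+   → [3, -301]
*   → [-903]

-903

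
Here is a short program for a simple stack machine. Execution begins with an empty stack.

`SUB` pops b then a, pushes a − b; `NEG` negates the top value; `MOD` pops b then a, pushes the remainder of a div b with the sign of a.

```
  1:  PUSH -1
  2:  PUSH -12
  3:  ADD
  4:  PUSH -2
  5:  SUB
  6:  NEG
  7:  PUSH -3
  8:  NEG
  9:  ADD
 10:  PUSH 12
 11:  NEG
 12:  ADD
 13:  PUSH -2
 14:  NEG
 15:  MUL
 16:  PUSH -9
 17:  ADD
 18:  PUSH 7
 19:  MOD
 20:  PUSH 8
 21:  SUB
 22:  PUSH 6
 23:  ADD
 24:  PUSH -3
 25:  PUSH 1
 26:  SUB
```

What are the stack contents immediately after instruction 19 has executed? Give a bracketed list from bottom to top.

PUSH -1  : -1
PUSH -12 : -1 -12
ADD      : -13
PUSH -2  : -13 -2
SUB      : -11
NEG      : 11
PUSH -3  : 11 -3
NEG      : 11 3
ADD      : 14
PUSH 12  : 14 12
NEG      : 14 -12
ADD      : 2
PUSH -2  : 2 -2
NEG      : 2 2
MUL      : 4
PUSH -9  : 4 -9
ADD      : -5
PUSH 7   : -5 7
MOD      : -5

[-5]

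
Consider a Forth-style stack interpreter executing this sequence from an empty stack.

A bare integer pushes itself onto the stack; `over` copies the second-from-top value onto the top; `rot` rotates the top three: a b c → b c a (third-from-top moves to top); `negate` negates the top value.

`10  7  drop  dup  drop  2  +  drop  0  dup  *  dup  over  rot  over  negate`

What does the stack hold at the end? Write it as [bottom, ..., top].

[0, 0, 0, 0]

10     -> [10]
7      -> [10, 7]
drop   -> [10]
dup    -> [10, 10]
drop   -> [10]
2      -> [10, 2]
+      -> [12]
drop   -> []
0      -> [0]
dup    -> [0, 0]
*      -> [0]
dup    -> [0, 0]
over   -> [0, 0, 0]
rot    -> [0, 0, 0]
over   -> [0, 0, 0, 0]
negate -> [0, 0, 0, 0]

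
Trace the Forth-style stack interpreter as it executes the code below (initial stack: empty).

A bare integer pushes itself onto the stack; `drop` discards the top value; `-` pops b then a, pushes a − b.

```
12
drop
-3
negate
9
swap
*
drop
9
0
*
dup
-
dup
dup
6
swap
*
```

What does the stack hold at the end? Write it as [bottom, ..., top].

12     -> 12
drop   -> (empty)
-3     -> -3
negate -> 3
9      -> 3 9
swap   -> 9 3
*      -> 27
drop   -> (empty)
9      -> 9
0      -> 9 0
*      -> 0
dup    -> 0 0
-      -> 0
dup    -> 0 0
dup    -> 0 0 0
6      -> 0 0 0 6
swap   -> 0 0 6 0
*      -> 0 0 0

[0, 0, 0]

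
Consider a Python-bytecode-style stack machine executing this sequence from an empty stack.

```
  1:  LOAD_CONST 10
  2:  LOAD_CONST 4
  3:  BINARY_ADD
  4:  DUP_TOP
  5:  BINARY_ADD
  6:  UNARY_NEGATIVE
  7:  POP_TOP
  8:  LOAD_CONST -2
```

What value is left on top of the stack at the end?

LOAD_CONST 10  -> 10
LOAD_CONST 4   -> 10 4
BINARY_ADD     -> 14
DUP_TOP        -> 14 14
BINARY_ADD     -> 28
UNARY_NEGATIVE -> -28
POP_TOP        -> (empty)
LOAD_CONST -2  -> -2

-2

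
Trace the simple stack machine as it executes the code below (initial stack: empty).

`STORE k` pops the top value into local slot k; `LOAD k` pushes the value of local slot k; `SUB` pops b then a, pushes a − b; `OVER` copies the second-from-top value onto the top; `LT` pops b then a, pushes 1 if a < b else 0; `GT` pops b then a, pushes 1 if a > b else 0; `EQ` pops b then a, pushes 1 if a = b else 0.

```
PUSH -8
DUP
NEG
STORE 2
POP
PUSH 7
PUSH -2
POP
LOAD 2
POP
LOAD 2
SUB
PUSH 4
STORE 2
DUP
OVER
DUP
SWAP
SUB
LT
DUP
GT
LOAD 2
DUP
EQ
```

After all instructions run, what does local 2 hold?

PUSH -8  [-8]
DUP      [-8, -8]
NEG      [-8, 8]
STORE 2  [-8]
POP      []
PUSH 7   [7]
PUSH -2  [7, -2]
POP      [7]
LOAD 2   [7, 8]
POP      [7]
LOAD 2   [7, 8]
SUB      [-1]
PUSH 4   [-1, 4]
STORE 2  [-1]
DUP      [-1, -1]
OVER     [-1, -1, -1]
DUP      [-1, -1, -1, -1]
SWAP     [-1, -1, -1, -1]
SUB      [-1, -1, 0]
LT       [-1, 1]
DUP      [-1, 1, 1]
GT       [-1, 0]
LOAD 2   [-1, 0, 4]
DUP      [-1, 0, 4, 4]
EQ       [-1, 0, 1]

4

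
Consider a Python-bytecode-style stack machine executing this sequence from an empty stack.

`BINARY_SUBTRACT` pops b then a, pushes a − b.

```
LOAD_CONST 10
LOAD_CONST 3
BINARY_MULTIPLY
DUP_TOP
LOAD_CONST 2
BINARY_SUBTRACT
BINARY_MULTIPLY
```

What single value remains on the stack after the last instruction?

840

LOAD_CONST 10   -> [10]
LOAD_CONST 3    -> [10, 3]
BINARY_MULTIPLY -> [30]
DUP_TOP         -> [30, 30]
LOAD_CONST 2    -> [30, 30, 2]
BINARY_SUBTRACT -> [30, 28]
BINARY_MULTIPLY -> [840]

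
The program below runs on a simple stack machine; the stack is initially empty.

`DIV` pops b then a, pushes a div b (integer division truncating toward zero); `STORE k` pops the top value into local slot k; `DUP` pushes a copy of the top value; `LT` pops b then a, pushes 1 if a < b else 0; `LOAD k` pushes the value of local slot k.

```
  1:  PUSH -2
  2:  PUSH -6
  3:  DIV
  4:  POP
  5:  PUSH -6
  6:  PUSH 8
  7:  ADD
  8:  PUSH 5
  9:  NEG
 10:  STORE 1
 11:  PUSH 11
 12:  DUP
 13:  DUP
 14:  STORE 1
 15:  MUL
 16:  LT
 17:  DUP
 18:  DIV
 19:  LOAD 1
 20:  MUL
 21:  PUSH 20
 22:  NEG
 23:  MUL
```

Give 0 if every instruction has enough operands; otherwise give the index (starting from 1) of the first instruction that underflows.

0

PUSH -2  [-2]
PUSH -6  [-2, -6]
DIV      [0]
POP      []
PUSH -6  [-6]
PUSH 8   [-6, 8]
ADD      [2]
PUSH 5   [2, 5]
NEG      [2, -5]
STORE 1  [2]
PUSH 11  [2, 11]
DUP      [2, 11, 11]
DUP      [2, 11, 11, 11]
STORE 1  [2, 11, 11]
MUL      [2, 121]
LT       [1]
DUP      [1, 1]
DIV      [1]
LOAD 1   [1, 11]
MUL      [11]
PUSH 20  [11, 20]
NEG      [11, -20]
MUL      [-220]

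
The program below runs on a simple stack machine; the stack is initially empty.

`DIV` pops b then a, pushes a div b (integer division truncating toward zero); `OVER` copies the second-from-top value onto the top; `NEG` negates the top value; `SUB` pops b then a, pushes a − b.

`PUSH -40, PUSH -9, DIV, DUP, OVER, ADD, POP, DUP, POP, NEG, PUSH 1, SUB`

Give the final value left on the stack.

-5

PUSH -40 -> -40
PUSH -9  -> -40 -9
DIV      -> 4
DUP      -> 4 4
OVER     -> 4 4 4
ADD      -> 4 8
POP      -> 4
DUP      -> 4 4
POP      -> 4
NEG      -> -4
PUSH 1   -> -4 1
SUB      -> -5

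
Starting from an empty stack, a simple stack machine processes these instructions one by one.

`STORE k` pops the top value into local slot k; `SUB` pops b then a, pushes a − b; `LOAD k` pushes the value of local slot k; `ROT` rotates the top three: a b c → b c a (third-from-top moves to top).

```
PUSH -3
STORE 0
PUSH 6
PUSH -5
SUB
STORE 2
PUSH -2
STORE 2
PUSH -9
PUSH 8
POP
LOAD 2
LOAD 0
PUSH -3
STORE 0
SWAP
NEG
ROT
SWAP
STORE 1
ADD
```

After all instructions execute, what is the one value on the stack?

-12

PUSH -3  [-3]
STORE 0  []
PUSH 6   [6]
PUSH -5  [6, -5]
SUB      [11]
STORE 2  []
PUSH -2  [-2]
STORE 2  []
PUSH -9  [-9]
PUSH 8   [-9, 8]
POP      [-9]
LOAD 2   [-9, -2]
LOAD 0   [-9, -2, -3]
PUSH -3  [-9, -2, -3, -3]
STORE 0  [-9, -2, -3]
SWAP     [-9, -3, -2]
NEG      [-9, -3, 2]
ROT      [-3, 2, -9]
SWAP     [-3, -9, 2]
STORE 1  [-3, -9]
ADD      [-12]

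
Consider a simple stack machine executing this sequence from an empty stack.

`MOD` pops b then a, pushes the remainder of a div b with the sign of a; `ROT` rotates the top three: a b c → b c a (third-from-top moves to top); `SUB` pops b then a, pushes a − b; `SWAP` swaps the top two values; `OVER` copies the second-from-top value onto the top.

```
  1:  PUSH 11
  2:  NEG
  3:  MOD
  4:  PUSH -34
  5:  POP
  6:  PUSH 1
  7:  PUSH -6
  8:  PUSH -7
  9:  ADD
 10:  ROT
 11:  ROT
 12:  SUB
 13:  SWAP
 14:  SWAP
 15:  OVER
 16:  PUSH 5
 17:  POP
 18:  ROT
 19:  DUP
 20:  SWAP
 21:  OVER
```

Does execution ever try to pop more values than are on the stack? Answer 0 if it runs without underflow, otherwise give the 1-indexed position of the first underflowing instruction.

3

PUSH 11 -> 11
NEG     -> -11
MOD  — needs 2 operands, stack has 1 → underflow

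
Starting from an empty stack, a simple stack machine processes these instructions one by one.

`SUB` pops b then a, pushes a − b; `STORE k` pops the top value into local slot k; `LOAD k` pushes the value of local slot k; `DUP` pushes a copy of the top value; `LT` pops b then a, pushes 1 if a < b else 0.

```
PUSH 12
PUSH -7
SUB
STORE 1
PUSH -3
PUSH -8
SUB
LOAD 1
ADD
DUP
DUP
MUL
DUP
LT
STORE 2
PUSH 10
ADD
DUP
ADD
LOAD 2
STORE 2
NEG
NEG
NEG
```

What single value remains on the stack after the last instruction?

-68

PUSH 12 -> 12
PUSH -7 -> 12 -7
SUB     -> 19
STORE 1 -> (empty)
PUSH -3 -> -3
PUSH -8 -> -3 -8
SUB     -> 5
LOAD 1  -> 5 19
ADD     -> 24
DUP     -> 24 24
DUP     -> 24 24 24
MUL     -> 24 576
DUP     -> 24 576 576
LT      -> 24 0
STORE 2 -> 24
PUSH 10 -> 24 10
ADD     -> 34
DUP     -> 34 34
ADD     -> 68
LOAD 2  -> 68 0
STORE 2 -> 68
NEG     -> -68
NEG     -> 68
NEG     -> -68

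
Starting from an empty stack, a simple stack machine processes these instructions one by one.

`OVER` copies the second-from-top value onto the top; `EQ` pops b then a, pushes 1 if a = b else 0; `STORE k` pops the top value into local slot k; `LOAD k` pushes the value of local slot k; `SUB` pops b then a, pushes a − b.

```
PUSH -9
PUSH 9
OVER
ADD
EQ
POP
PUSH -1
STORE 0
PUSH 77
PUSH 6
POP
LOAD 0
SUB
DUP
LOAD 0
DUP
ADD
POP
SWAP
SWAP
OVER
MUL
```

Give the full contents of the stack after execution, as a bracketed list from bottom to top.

[78, 6084]

PUSH -9  -9
PUSH 9   -9 9
OVER     -9 9 -9
ADD      -9 0
EQ       0
POP      (empty)
PUSH -1  -1
STORE 0  (empty)
PUSH 77  77
PUSH 6   77 6
POP      77
LOAD 0   77 -1
SUB      78
DUP      78 78
LOAD 0   78 78 -1
DUP      78 78 -1 -1
ADD      78 78 -2
POP      78 78
SWAP     78 78
SWAP     78 78
OVER     78 78 78
MUL      78 6084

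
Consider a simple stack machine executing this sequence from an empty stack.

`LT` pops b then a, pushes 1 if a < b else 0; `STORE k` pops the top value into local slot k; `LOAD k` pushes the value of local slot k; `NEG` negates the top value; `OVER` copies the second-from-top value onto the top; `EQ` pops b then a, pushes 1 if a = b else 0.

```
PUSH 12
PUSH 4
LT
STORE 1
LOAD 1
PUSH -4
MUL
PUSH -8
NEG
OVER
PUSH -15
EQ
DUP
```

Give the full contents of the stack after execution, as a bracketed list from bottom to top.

PUSH 12  → 12
PUSH 4   → 12 4
LT       → 0
STORE 1  → (empty)
LOAD 1   → 0
PUSH -4  → 0 -4
MUL      → 0
PUSH -8  → 0 -8
NEG      → 0 8
OVER     → 0 8 0
PUSH -15 → 0 8 0 -15
EQ       → 0 8 0
DUP      → 0 8 0 0

[0, 8, 0, 0]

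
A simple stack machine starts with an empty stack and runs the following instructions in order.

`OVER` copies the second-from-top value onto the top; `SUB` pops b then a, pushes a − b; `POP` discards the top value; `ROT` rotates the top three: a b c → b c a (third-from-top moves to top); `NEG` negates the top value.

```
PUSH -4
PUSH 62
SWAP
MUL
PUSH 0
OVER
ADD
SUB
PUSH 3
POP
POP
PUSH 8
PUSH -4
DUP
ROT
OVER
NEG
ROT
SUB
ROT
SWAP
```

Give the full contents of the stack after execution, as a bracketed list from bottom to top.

PUSH -4 → -4
PUSH 62 → -4 62
SWAP    → 62 -4
MUL     → -248
PUSH 0  → -248 0
OVER    → -248 0 -248
ADD     → -248 -248
SUB     → 0
PUSH 3  → 0 3
POP     → 0
POP     → (empty)
PUSH 8  → 8
PUSH -4 → 8 -4
DUP     → 8 -4 -4
ROT     → -4 -4 8
OVER    → -4 -4 8 -4
NEG     → -4 -4 8 4
ROT     → -4 8 4 -4
SUB     → -4 8 8
ROT     → 8 8 -4
SWAP    → 8 -4 8

[8, -4, 8]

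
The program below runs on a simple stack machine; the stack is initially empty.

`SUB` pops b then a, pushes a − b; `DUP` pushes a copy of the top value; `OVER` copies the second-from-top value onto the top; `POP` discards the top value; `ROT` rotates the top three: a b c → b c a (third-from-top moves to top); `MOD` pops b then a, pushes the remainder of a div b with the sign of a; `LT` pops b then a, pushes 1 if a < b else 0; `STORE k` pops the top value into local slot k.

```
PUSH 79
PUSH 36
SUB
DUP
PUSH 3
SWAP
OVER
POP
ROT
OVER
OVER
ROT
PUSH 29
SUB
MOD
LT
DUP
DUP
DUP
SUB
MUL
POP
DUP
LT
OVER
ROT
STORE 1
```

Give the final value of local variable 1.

PUSH 79  79
PUSH 36  79 36
SUB      43
DUP      43 43
PUSH 3   43 43 3
SWAP     43 3 43
OVER     43 3 43 3
POP      43 3 43
ROT      3 43 43
OVER     3 43 43 43
OVER     3 43 43 43 43
ROT      3 43 43 43 43
PUSH 29  3 43 43 43 43 29
SUB      3 43 43 43 14
MOD      3 43 43 1
LT       3 43 0
DUP      3 43 0 0
DUP      3 43 0 0 0
DUP      3 43 0 0 0 0
SUB      3 43 0 0 0
MUL      3 43 0 0
POP      3 43 0
DUP      3 43 0 0
LT       3 43 0
OVER     3 43 0 43
ROT      3 0 43 43
STORE 1  3 0 43

43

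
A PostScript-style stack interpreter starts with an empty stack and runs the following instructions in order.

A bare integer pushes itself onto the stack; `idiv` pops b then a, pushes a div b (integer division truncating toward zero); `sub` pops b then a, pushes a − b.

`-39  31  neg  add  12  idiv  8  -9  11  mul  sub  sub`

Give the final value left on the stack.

-39   [-39]
31    [-39, 31]
neg   [-39, -31]
add   [-70]
12    [-70, 12]
idiv  [-5]
8     [-5, 8]
-9    [-5, 8, -9]
11    [-5, 8, -9, 11]
mul   [-5, 8, -99]
sub   [-5, 107]
sub   [-112]

-112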